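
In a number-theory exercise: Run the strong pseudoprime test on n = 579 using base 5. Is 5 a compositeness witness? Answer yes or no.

yes

n − 1 = 578 = 2^1 · 289, so s = 1 and d = 289.
x_0 = 5^289 mod 579 = 188.
x_0 ∉ {1, 578} and s = 1, so 5 is a Miller–Rabin witness and 579 is composite.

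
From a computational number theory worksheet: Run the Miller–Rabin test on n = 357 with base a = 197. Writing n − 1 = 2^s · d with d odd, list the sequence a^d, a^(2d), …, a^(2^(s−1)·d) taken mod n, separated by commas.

92, 253

n − 1 = 356 = 2^2 · 89, so s = 2 and d = 89.
x_0 = 197^89 mod 357 = 92.
x_1 = 92^2 mod 357 = 253.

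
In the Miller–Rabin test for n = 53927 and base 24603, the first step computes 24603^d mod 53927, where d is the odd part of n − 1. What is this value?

53926

n − 1 = 53926 = 2^1 · 26963, so s = 1 and d = 26963.
24603^26963 mod 53927 = 53926.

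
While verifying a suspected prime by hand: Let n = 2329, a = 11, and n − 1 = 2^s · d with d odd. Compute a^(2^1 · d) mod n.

n − 1 = 2328 = 2^3 · 291, so s = 3 and d = 291.
x_0 = 11^291 mod 2329 = 1688.
x_1 = 1688^2 mod 2329 = 977.

977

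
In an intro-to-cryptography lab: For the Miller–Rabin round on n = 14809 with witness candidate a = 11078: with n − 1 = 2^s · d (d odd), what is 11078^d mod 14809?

n − 1 = 14808 = 2^3 · 1851, so s = 3 and d = 1851.
11078^1851 mod 14809 = 14635.

14635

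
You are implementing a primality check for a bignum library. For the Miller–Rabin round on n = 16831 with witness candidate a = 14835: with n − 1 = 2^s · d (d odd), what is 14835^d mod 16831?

1

n − 1 = 16830 = 2^1 · 8415, so s = 1 and d = 8415.
Repeated squaring mod 16831: 14835^1 ≡ 14835, 14835^2 ≡ 11900, 14835^4 ≡ 10797, 14835^8 ≡ 3703, 14835^16 ≡ 11775, 14835^32 ≡ 13678, 14835^64 ≡ 11119, 14835^128 ≡ 8466, 14835^256 ≡ 6758, 14835^512 ≡ 8061, 14835^1024 ≡ 12061, 14835^2048 ≡ 14219, 14835^4096 ≡ 5989, 14835^8192 ≡ 1260.
8415 = 8192 + 128 + 64 + 16 + 8 + 4 + 2 + 1, so 14835^8415 ≡ 1260·8466·11119·11775·3703·10797·11900·14835 ≡ 1 (mod 16831).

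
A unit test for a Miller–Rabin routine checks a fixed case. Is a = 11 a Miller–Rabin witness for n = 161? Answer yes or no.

yes

n − 1 = 160 = 2^5 · 5, so s = 5 and d = 5.
x_0 = 11^5 mod 161 = 51.
x_0 is neither 1 nor 160, so continue squaring.
x_1 = 51^2 mod 161 = 25.
x_2 = 25^2 mod 161 = 142.
x_3 = 142^2 mod 161 = 39.
x_4 = 39^2 mod 161 = 72.
Reached i = s−1 = 4 without hitting −1: 11 is a Miller–Rabin witness and 161 is composite.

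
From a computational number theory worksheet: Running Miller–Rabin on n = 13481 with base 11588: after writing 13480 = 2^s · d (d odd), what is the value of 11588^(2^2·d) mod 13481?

5903

n − 1 = 13480 = 2^3 · 1685, so s = 3 and d = 1685.
Repeated squaring mod 13481: 11588^1 ≡ 11588, 11588^2 ≡ 10984, 11588^4 ≡ 6787, 11588^8 ≡ 12273, 11588^16 ≡ 3316, 11588^32 ≡ 8841, 11588^64 ≡ 443, 11588^128 ≡ 7515, 11588^256 ≡ 3316, 11588^512 ≡ 8841, 11588^1024 ≡ 443.
1685 = 1024 + 512 + 128 + 16 + 4 + 1, so 11588^1685 ≡ 443·8841·7515·3316·6787·11588 ≡ 13083 (mod 13481).
x_0 = 13083.
x_1 = 13083^2 mod 13481 = 10113.
x_2 = 10113^2 mod 13481 = 5903.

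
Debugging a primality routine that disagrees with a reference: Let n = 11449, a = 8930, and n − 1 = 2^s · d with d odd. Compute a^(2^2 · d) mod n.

8240

n − 1 = 11448 = 2^3 · 1431, so s = 3 and d = 1431.
x_0 = 8930^1431 mod 11449 = 4923.
x_1 = 4923^2 mod 11449 = 9845.
x_2 = 9845^2 mod 11449 = 8240.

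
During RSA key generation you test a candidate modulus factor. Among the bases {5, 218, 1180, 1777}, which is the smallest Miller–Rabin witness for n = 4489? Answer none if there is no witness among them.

n − 1 = 4488 = 2^3 · 561, so s = 3 and d = 561.
Base 5: x_0 = 5^561 mod 4489 = 2076. x_0 is neither 1 nor 4488, so continue squaring. x_1 = 2076^2 mod 4489 = 336. x_2 = 336^2 mod 4489 = 671. Reached i = s−1 = 2 without hitting −1: 5 is a Miller–Rabin witness and 4489 is composite.
Base 218: x_0 = 218^561 mod 4489 = 1408. x_0 is neither 1 nor 4488, so continue squaring. x_1 = 1408^2 mod 4489 = 2815. x_2 = 2815^2 mod 4489 = 1140. Reached i = s−1 = 2 without hitting −1: 218 is a Miller–Rabin witness and 4489 is composite.
Base 1180: x_0 = 1180^561 mod 4489 = 3550. x_0 is neither 1 nor 4488, so continue squaring. x_1 = 3550^2 mod 4489 = 1877. x_2 = 1877^2 mod 4489 = 3753. Reached i = s−1 = 2 without hitting −1: 1180 is a Miller–Rabin witness and 4489 is composite.
Base 1777: x_0 = 1777^561 mod 4489 = 269. x_0 is neither 1 nor 4488, so continue squaring. x_1 = 269^2 mod 4489 = 537. x_2 = 537^2 mod 4489 = 1073. Reached i = s−1 = 2 without hitting −1: 1777 is a Miller–Rabin witness and 4489 is composite.
The smallest witness among the given bases is 5.

5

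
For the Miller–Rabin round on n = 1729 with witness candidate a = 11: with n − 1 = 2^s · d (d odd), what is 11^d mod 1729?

1331

n − 1 = 1728 = 2^6 · 27, so s = 6 and d = 27.
Repeated squaring mod 1729: 11^1 ≡ 11, 11^2 ≡ 121, 11^4 ≡ 809, 11^8 ≡ 919, 11^16 ≡ 809.
27 = 16 + 8 + 2 + 1, so 11^27 ≡ 809·919·121·11 ≡ 1331 (mod 1729).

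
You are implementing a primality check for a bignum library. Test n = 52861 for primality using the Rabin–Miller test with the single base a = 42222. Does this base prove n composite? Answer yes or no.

no

n − 1 = 52860 = 2^2 · 13215, so s = 2 and d = 13215.
x_0 = 42222^13215 mod 52861 = 23413.
x_0 is neither 1 nor 52860, so continue squaring.
x_1 = 23413^2 mod 52861 = 52860.
x_1 ≡ −1, so 42222 is not a witness.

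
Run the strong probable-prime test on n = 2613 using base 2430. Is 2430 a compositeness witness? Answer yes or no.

yes

n − 1 = 2612 = 2^2 · 653, so s = 2 and d = 653.
By repeated squaring, 2430^653 ≡ 12 (mod 2613).
x_0 = 2430^653 mod 2613 = 12.
x_0 is neither 1 nor 2612, so continue squaring.
x_1 = 12^2 mod 2613 = 144.
Reached i = s−1 = 1 without hitting −1: 2430 is a Miller–Rabin witness and 2613 is composite.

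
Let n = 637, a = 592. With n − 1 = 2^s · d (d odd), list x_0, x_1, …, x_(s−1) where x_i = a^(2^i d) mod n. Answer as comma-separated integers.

n − 1 = 636 = 2^2 · 159, so s = 2 and d = 159.
x_0 = 592^159 mod 637 = 57.
x_1 = 57^2 mod 637 = 64.

57, 64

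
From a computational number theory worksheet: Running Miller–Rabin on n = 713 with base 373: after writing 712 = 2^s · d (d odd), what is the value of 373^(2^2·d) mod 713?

280

n − 1 = 712 = 2^3 · 89, so s = 3 and d = 89.
x_0 = 373^89 mod 713 = 373.
x_1 = 373^2 mod 713 = 94.
x_2 = 94^2 mod 713 = 280.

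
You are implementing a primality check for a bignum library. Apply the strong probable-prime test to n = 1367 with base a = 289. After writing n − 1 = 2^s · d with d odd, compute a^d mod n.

1

n − 1 = 1366 = 2^1 · 683, so s = 1 and d = 683.
289^683 mod 1367 = 1.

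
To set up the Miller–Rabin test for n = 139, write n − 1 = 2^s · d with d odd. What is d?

69

Halving: 138 → 69; 69 is odd.
So 138 = 2^1 · 69.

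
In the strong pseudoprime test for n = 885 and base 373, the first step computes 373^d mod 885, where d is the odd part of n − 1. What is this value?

793

n − 1 = 884 = 2^2 · 221, so s = 2 and d = 221.
373^221 mod 885 = 793.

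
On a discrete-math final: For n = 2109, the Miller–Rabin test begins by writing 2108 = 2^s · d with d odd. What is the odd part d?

527

Halving: 2108 → 1054 → 527; 527 is odd.
So 2108 = 2^2 · 527.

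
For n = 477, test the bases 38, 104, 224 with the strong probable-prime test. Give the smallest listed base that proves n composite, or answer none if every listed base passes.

38

n − 1 = 476 = 2^2 · 119, so s = 2 and d = 119.
Base 38: x_0 = 38^119 mod 477 = 464. x_0 is neither 1 nor 476, so continue squaring. x_1 = 464^2 mod 477 = 169. Reached i = s−1 = 1 without hitting −1: 38 is a Miller–Rabin witness and 477 is composite.
Base 104: x_0 = 104^119 mod 477 = 92. x_0 is neither 1 nor 476, so continue squaring. x_1 = 92^2 mod 477 = 355. Reached i = s−1 = 1 without hitting −1: 104 is a Miller–Rabin witness and 477 is composite.
Base 224: x_0 = 224^119 mod 477 = 26. x_0 is neither 1 nor 476, so continue squaring. x_1 = 26^2 mod 477 = 199. Reached i = s−1 = 1 without hitting −1: 224 is a Miller–Rabin witness and 477 is composite.
The smallest witness among the given bases is 38.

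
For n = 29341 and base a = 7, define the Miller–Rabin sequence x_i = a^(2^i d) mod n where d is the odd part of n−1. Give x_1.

n − 1 = 29340 = 2^2 · 7335, so s = 2 and d = 7335.
Repeated squaring mod 29341: 7^1 ≡ 7, 7^2 ≡ 49, 7^4 ≡ 2401, 7^8 ≡ 13965, 7^16 ≡ 20939, 7^32 ≡ 28499, 7^64 ≡ 4780, 7^128 ≡ 21102, 7^256 ≡ 15388, 7^512 ≡ 8674, 7^1024 ≡ 7952, 7^2048 ≡ 4449, 7^4096 ≡ 17767.
7335 = 4096 + 2048 + 1024 + 128 + 32 + 4 + 2 + 1, so 7^7335 ≡ 17767·4449·7952·21102·28499·2401·49·7 ≡ 23496 (mod 29341).
x_0 = 23496.
x_1 = 23496^2 mod 29341 = 11101.

11101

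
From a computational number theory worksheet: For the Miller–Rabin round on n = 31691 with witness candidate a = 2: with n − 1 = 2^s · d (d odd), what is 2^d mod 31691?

n − 1 = 31690 = 2^1 · 15845, so s = 1 and d = 15845.
2^15845 mod 31691 = 25827.

25827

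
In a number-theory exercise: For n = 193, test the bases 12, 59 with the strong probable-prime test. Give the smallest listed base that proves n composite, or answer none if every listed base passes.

n − 1 = 192 = 2^6 · 3, so s = 6 and d = 3.
Base 12: x_0 = 12^3 mod 193 = 184. x_0 is neither 1 nor 192, so continue squaring. x_1 = 184^2 mod 193 = 81. x_2 = 81^2 mod 193 = 192. x_2 ≡ −1, so 12 is not a witness.
Base 59: x_0 = 59^3 mod 193 = 27. x_0 is neither 1 nor 192, so continue squaring. x_1 = 27^2 mod 193 = 150. x_2 = 150^2 mod 193 = 112. x_3 = 112^2 mod 193 = 192. x_3 ≡ −1, so 59 is not a witness.
No listed base is a witness for 193.

none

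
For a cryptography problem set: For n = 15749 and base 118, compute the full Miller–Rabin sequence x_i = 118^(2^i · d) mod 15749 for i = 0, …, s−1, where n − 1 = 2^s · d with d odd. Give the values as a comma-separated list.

1, 1

n − 1 = 15748 = 2^2 · 3937, so s = 2 and d = 3937.
x_0 = 118^3937 mod 15749 = 1.
x_1 = 1^2 mod 15749 = 1.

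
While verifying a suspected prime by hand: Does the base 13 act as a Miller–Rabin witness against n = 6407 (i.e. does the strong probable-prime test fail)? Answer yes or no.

n − 1 = 6406 = 2^1 · 3203, so s = 1 and d = 3203.
x_0 = 13^3203 mod 6407 = 4925.
x_0 ∉ {1, 6406} and s = 1, so 13 is a Miller–Rabin witness and 6407 is composite.

yes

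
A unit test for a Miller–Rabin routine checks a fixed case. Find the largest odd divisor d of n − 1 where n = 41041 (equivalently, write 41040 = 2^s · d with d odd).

Halving: 41040 → 20520 → 10260 → 5130 → 2565; 2565 is odd.
So 41040 = 2^4 · 2565.

2565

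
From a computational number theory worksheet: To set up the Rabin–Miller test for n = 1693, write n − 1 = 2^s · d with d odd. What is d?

Halving: 1692 → 846 → 423; 423 is odd.
So 1692 = 2^2 · 423.

423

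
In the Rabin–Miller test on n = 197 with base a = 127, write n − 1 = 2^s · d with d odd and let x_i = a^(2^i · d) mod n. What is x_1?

n − 1 = 196 = 2^2 · 49, so s = 2 and d = 49.
x_0 = 127^49 mod 197 = 196.
x_1 = 196^2 mod 197 = 1.

1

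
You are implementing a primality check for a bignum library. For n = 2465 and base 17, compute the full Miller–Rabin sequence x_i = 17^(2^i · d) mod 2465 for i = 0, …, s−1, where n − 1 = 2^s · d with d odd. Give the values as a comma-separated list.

17, 289, 2176, 2176, 2176

n − 1 = 2464 = 2^5 · 77, so s = 5 and d = 77.
x_0 = 17^77 mod 2465 = 17.
x_1 = 17^2 mod 2465 = 289.
x_2 = 289^2 mod 2465 = 2176.
x_3 = 2176^2 mod 2465 = 2176.
x_4 = 2176^2 mod 2465 = 2176.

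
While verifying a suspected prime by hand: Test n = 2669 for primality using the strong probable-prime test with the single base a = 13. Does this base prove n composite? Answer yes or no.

n − 1 = 2668 = 2^2 · 667, so s = 2 and d = 667.
x_0 = 13^667 mod 2669 = 327.
x_0 is neither 1 nor 2668, so continue squaring.
x_1 = 327^2 mod 2669 = 169.
Reached i = s−1 = 1 without hitting −1: 13 is a Miller–Rabin witness and 2669 is composite.

yes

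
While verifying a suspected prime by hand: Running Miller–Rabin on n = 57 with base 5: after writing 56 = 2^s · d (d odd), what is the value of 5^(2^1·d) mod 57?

28

n − 1 = 56 = 2^3 · 7, so s = 3 and d = 7.
Repeated squaring mod 57: 5^1 ≡ 5, 5^2 ≡ 25, 5^4 ≡ 55.
7 = 4 + 2 + 1, so 5^7 ≡ 55·25·5 ≡ 35 (mod 57).
x_0 = 35.
x_1 = 35^2 mod 57 = 28.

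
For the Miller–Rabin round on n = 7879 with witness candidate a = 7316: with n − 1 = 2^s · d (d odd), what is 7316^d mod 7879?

7878

n − 1 = 7878 = 2^1 · 3939, so s = 1 and d = 3939.
7316^3939 mod 7879 = 7878.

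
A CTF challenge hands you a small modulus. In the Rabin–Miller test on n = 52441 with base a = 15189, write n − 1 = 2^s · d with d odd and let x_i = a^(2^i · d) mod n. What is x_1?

3207

n − 1 = 52440 = 2^3 · 6555, so s = 3 and d = 6555.
x_0 = 15189^6555 mod 52441 = 1604.
x_1 = 1604^2 mod 52441 = 3207.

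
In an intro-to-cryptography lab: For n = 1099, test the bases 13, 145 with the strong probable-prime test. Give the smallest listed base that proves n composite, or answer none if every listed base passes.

n − 1 = 1098 = 2^1 · 549, so s = 1 and d = 549.
Base 13: x_0 = 13^549 mod 1099 = 1098. x_0 = 1098 ≡ −1, so 13 is not a witness.
Base 145: x_0 = 145^549 mod 1099 = 1098. x_0 = 1098 ≡ −1, so 145 is not a witness.
No listed base is a witness for 1099.

none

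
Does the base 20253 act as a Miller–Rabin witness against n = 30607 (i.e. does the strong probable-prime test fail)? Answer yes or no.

yes

n − 1 = 30606 = 2^1 · 15303, so s = 1 and d = 15303.
x_0 = 20253^15303 mod 30607 = 15671.
x_0 ∉ {1, 30606} and s = 1, so 20253 is a Miller–Rabin witness and 30607 is composite.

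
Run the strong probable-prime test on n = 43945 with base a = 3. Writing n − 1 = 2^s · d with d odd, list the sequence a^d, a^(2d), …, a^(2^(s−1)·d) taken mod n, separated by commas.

6363, 14424, 16146

n − 1 = 43944 = 2^3 · 5493, so s = 3 and d = 5493.
x_0 = 3^5493 mod 43945 = 6363.
x_1 = 6363^2 mod 43945 = 14424.
x_2 = 14424^2 mod 43945 = 16146.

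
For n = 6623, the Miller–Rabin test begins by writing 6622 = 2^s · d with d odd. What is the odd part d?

Halving: 6622 → 3311; 3311 is odd.
So 6622 = 2^1 · 3311.

3311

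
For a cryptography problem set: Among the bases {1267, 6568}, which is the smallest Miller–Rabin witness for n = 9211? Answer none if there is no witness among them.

none

n − 1 = 9210 = 2^1 · 4605, so s = 1 and d = 4605.
Base 1267: x_0 = 1267^4605 mod 9211 = 1. x_0 = 1, so 1267 is not a witness.
Base 6568: x_0 = 6568^4605 mod 9211 = 9210. x_0 = 9210 ≡ −1, so 6568 is not a witness.
No listed base is a witness for 9211.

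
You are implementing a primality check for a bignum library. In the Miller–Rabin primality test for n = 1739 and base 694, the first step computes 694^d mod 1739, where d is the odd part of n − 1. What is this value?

n − 1 = 1738 = 2^1 · 869, so s = 1 and d = 869.
694^869 mod 1739 = 410.

410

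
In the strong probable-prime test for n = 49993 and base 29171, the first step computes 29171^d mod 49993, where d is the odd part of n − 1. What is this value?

n − 1 = 49992 = 2^3 · 6249, so s = 3 and d = 6249.
By repeated squaring, 29171^6249 ≡ 2874 (mod 49993).

2874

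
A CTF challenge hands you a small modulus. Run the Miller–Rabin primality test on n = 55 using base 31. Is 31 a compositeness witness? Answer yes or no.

n − 1 = 54 = 2^1 · 27, so s = 1 and d = 27.
x_0 = 31^27 mod 55 = 26.
x_0 ∉ {1, 54} and s = 1, so 31 is a Miller–Rabin witness and 55 is composite.

yes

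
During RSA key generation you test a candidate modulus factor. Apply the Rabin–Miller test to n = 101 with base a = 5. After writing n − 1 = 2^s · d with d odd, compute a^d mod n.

1

n − 1 = 100 = 2^2 · 25, so s = 2 and d = 25.
5^25 mod 101 = 1.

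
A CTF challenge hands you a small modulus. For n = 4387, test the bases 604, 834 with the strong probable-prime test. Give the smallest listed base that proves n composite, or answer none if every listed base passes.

604

n − 1 = 4386 = 2^1 · 2193, so s = 1 and d = 2193.
Base 604: x_0 = 604^2193 mod 4387 = 3738. x_0 ∉ {1, 4386} and s = 1, so 604 is a Miller–Rabin witness and 4387 is composite.
Base 834: x_0 = 834^2193 mod 4387 = 2925. x_0 ∉ {1, 4386} and s = 1, so 834 is a Miller–Rabin witness and 4387 is composite.
The smallest witness among the given bases is 604.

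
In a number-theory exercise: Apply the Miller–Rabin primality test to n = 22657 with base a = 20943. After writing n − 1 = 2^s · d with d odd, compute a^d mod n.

n − 1 = 22656 = 2^7 · 177, so s = 7 and d = 177.
20943^177 mod 22657 = 11877.

11877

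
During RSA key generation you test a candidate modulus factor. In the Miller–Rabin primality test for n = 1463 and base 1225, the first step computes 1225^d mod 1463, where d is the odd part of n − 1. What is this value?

917

n − 1 = 1462 = 2^1 · 731, so s = 1 and d = 731.
Repeated squaring mod 1463: 1225^1 ≡ 1225, 1225^2 ≡ 1050, 1225^4 ≡ 861, 1225^8 ≡ 1043, 1225^16 ≡ 840, 1225^32 ≡ 434, 1225^64 ≡ 1092, 1225^128 ≡ 119, 1225^256 ≡ 994, 1225^512 ≡ 511.
731 = 512 + 128 + 64 + 16 + 8 + 2 + 1, so 1225^731 ≡ 511·119·1092·840·1043·1050·1225 ≡ 917 (mod 1463).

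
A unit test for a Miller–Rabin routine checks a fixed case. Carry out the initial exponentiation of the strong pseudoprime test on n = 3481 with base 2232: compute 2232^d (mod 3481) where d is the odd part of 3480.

n − 1 = 3480 = 2^3 · 435, so s = 3 and d = 435.
Repeated squaring mod 3481: 2232^1 ≡ 2232, 2232^2 ≡ 513, 2232^4 ≡ 2094, 2232^8 ≡ 2257, 2232^16 ≡ 1346, 2232^32 ≡ 1596, 2232^64 ≡ 2605, 2232^128 ≡ 1556, 2232^256 ≡ 1841.
435 = 256 + 128 + 32 + 16 + 2 + 1, so 2232^435 ≡ 1841·1556·1596·1346·513·2232 ≡ 2184 (mod 3481).

2184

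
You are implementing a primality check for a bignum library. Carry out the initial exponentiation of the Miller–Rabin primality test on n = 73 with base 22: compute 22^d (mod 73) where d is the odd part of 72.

n − 1 = 72 = 2^3 · 9, so s = 3 and d = 9.
22^9 mod 73 = 22.

22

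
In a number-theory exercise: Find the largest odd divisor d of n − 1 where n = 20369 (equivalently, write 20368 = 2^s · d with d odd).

1273

Halving: 20368 → 10184 → 5092 → 2546 → 1273; 1273 is odd.
So 20368 = 2^4 · 1273.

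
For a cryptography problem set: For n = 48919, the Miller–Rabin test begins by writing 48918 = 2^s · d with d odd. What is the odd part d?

24459

Halving: 48918 → 24459; 24459 is odd.
So 48918 = 2^1 · 24459.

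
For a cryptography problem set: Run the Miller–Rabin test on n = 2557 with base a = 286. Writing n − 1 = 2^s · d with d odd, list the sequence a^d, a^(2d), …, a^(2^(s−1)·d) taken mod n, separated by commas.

n − 1 = 2556 = 2^2 · 639, so s = 2 and d = 639.
x_0 = 286^639 mod 2557 = 1946.
x_1 = 1946^2 mod 2557 = 2556.

1946, 2556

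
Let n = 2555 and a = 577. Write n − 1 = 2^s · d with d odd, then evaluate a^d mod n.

n − 1 = 2554 = 2^1 · 1277, so s = 1 and d = 1277.
577^1277 mod 2555 = 2392.

2392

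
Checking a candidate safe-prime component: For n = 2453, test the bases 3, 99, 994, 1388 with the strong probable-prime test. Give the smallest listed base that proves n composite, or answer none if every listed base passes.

3

n − 1 = 2452 = 2^2 · 613, so s = 2 and d = 613.
Base 3: x_0 = 3^613 mod 2453 = 1380. x_0 is neither 1 nor 2452, so continue squaring. x_1 = 1380^2 mod 2453 = 872. Reached i = s−1 = 1 without hitting −1: 3 is a Miller–Rabin witness and 2453 is composite.
Base 99: x_0 = 99^613 mod 2453 = 814. x_0 is neither 1 nor 2452, so continue squaring. x_1 = 814^2 mod 2453 = 286. Reached i = s−1 = 1 without hitting −1: 99 is a Miller–Rabin witness and 2453 is composite.
Base 994: x_0 = 994^613 mod 2453 = 2275. x_0 is neither 1 nor 2452, so continue squaring. x_1 = 2275^2 mod 2453 = 2248. Reached i = s−1 = 1 without hitting −1: 994 is a Miller–Rabin witness and 2453 is composite.
Base 1388: x_0 = 1388^613 mod 2453 = 712. x_0 is neither 1 nor 2452, so continue squaring. x_1 = 712^2 mod 2453 = 1626. Reached i = s−1 = 1 without hitting −1: 1388 is a Miller–Rabin witness and 2453 is composite.
The smallest witness among the given bases is 3.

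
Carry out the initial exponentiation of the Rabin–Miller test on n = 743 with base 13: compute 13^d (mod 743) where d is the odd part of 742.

n − 1 = 742 = 2^1 · 371, so s = 1 and d = 371.
13^371 mod 743 = 742.

742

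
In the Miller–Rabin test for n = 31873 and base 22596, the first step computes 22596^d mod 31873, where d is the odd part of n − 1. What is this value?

n − 1 = 31872 = 2^7 · 249, so s = 7 and d = 249.
Repeated squaring mod 31873: 22596^1 ≡ 22596, 22596^2 ≡ 5629, 22596^4 ≡ 3879, 22596^8 ≡ 2585, 22596^16 ≡ 20768, 22596^32 ≡ 4388, 22596^64 ≡ 3252, 22596^128 ≡ 25541.
249 = 128 + 64 + 32 + 16 + 8 + 1, so 22596^249 ≡ 25541·3252·4388·20768·2585·22596 ≡ 7645 (mod 31873).

7645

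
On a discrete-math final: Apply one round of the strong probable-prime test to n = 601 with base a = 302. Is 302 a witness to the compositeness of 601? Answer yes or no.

no

n − 1 = 600 = 2^3 · 75, so s = 3 and d = 75.
x_0 = 302^75 mod 601 = 1.
x_0 = 1, so 302 is not a witness.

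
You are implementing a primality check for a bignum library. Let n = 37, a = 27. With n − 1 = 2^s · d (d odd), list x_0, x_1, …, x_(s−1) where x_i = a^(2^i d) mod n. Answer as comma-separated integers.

n − 1 = 36 = 2^2 · 9, so s = 2 and d = 9.
x_0 = 27^9 mod 37 = 36.
x_1 = 36^2 mod 37 = 1.

36, 1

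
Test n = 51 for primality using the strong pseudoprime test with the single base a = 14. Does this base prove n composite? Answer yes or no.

yes

n − 1 = 50 = 2^1 · 25, so s = 1 and d = 25.
By repeated squaring, 14^25 ≡ 20 (mod 51).
x_0 = 14^25 mod 51 = 20.
x_0 ∉ {1, 50} and s = 1, so 14 is a Miller–Rabin witness and 51 is composite.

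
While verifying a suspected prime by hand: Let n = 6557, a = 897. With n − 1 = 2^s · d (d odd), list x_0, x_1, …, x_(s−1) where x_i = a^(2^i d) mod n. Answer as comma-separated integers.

n − 1 = 6556 = 2^2 · 1639, so s = 2 and d = 1639.
x_0 = 897^1639 mod 6557 = 4373.
x_1 = 4373^2 mod 6557 = 2917.

4373, 2917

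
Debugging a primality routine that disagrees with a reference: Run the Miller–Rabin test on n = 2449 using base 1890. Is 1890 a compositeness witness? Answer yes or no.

yes

n − 1 = 2448 = 2^4 · 153, so s = 4 and d = 153.
x_0 = 1890^153 mod 2449 = 2355.
x_0 is neither 1 nor 2448, so continue squaring.
x_1 = 2355^2 mod 2449 = 1489.
x_2 = 1489^2 mod 2449 = 776.
x_3 = 776^2 mod 2449 = 2171.
Reached i = s−1 = 3 without hitting −1: 1890 is a Miller–Rabin witness and 2449 is composite.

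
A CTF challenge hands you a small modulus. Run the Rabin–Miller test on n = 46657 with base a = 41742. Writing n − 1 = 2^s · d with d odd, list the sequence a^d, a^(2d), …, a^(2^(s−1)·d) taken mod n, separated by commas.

376, 1405, 14431, 23570, 1, 1

n − 1 = 46656 = 2^6 · 729, so s = 6 and d = 729.
x_0 = 41742^729 mod 46657 = 376.
x_1 = 376^2 mod 46657 = 1405.
x_2 = 1405^2 mod 46657 = 14431.
x_3 = 14431^2 mod 46657 = 23570.
x_4 = 23570^2 mod 46657 = 1.
x_5 = 1^2 mod 46657 = 1.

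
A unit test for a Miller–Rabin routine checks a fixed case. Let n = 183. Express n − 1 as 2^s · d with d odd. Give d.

Halving: 182 → 91; 91 is odd.
So 182 = 2^1 · 91.

91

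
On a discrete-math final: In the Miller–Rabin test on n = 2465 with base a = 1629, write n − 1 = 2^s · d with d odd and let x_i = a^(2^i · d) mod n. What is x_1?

n − 1 = 2464 = 2^5 · 77, so s = 5 and d = 77.
By repeated squaring, 1629^77 ≡ 1739 (mod 2465).
x_0 = 1739.
x_1 = 1739^2 mod 2465 = 2031.

2031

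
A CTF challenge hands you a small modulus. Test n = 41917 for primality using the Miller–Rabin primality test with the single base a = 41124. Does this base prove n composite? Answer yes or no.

n − 1 = 41916 = 2^2 · 10479, so s = 2 and d = 10479.
x_0 = 41124^10479 mod 41917 = 13103.
x_0 is neither 1 nor 41916, so continue squaring.
x_1 = 13103^2 mod 41917 = 38494.
Reached i = s−1 = 1 without hitting −1: 41124 is a Miller–Rabin witness and 41917 is composite.

yes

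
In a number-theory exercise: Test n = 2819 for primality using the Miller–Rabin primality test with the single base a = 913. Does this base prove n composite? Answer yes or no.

no

n − 1 = 2818 = 2^1 · 1409, so s = 1 and d = 1409.
Repeated squaring mod 2819: 913^1 ≡ 913, 913^2 ≡ 1964, 913^4 ≡ 904, 913^8 ≡ 2525, 913^16 ≡ 1866, 913^32 ≡ 491, 913^64 ≡ 1466, 913^128 ≡ 1078, 913^256 ≡ 656, 913^512 ≡ 1848, 913^1024 ≡ 1295.
1409 = 1024 + 256 + 128 + 1, so 913^1409 ≡ 1295·656·1078·913 ≡ 2818 (mod 2819).
x_0 = 913^1409 mod 2819 = 2818.
x_0 = 2818 ≡ −1, so 913 is not a witness.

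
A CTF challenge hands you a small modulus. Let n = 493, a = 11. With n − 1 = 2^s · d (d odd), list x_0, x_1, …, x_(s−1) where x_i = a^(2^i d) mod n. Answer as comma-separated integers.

97, 42

n − 1 = 492 = 2^2 · 123, so s = 2 and d = 123.
x_0 = 11^123 mod 493 = 97.
x_1 = 97^2 mod 493 = 42.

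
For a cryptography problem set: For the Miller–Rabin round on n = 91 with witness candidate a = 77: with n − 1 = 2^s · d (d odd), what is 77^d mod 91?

n − 1 = 90 = 2^1 · 45, so s = 1 and d = 45.
77^45 mod 91 = 77.

77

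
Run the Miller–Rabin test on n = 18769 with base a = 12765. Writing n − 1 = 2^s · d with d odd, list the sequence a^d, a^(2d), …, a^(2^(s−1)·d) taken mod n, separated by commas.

n − 1 = 18768 = 2^4 · 1173, so s = 4 and d = 1173.
x_0 = 12765^1173 mod 18769 = 2699.
x_1 = 2699^2 mod 18769 = 2229.
x_2 = 2229^2 mod 18769 = 13425.
x_3 = 13425^2 mod 18769 = 10687.

2699, 2229, 13425, 10687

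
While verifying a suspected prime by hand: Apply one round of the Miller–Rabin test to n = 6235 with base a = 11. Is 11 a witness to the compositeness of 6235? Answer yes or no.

n − 1 = 6234 = 2^1 · 3117, so s = 1 and d = 3117.
Repeated squaring mod 6235: 11^1 ≡ 11, 11^2 ≡ 121, 11^4 ≡ 2171, 11^8 ≡ 5816, 11^16 ≡ 981, 11^32 ≡ 2171, 11^64 ≡ 5816, 11^128 ≡ 981, 11^256 ≡ 2171, 11^512 ≡ 5816, 11^1024 ≡ 981, 11^2048 ≡ 2171.
3117 = 2048 + 1024 + 32 + 8 + 4 + 1, so 11^3117 ≡ 2171·981·2171·5816·2171·11 ≡ 1626 (mod 6235).
x_0 = 11^3117 mod 6235 = 1626.
x_0 ∉ {1, 6234} and s = 1, so 11 is a Miller–Rabin witness and 6235 is composite.

yes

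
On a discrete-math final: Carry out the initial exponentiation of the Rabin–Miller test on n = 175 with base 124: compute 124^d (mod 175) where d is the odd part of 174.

174

n − 1 = 174 = 2^1 · 87, so s = 1 and d = 87.
By repeated squaring, 124^87 ≡ 174 (mod 175).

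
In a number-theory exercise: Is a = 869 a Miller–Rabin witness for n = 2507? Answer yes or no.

yes

n − 1 = 2506 = 2^1 · 1253, so s = 1 and d = 1253.
Repeated squaring mod 2507: 869^1 ≡ 869, 869^2 ≡ 554, 869^4 ≡ 1062, 869^8 ≡ 2201, 869^16 ≡ 877, 869^32 ≡ 1987, 869^64 ≡ 2151, 869^128 ≡ 1386, 869^256 ≡ 634, 869^512 ≡ 836, 869^1024 ≡ 1950.
1253 = 1024 + 128 + 64 + 32 + 4 + 1, so 869^1253 ≡ 1950·1386·2151·1987·1062·869 ≡ 1504 (mod 2507).
x_0 = 869^1253 mod 2507 = 1504.
x_0 ∉ {1, 2506} and s = 1, so 869 is a Miller–Rabin witness and 2507 is composite.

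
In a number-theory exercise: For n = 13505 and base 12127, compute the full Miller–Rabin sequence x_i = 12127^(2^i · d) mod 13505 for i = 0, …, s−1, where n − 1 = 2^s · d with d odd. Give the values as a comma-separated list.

n − 1 = 13504 = 2^6 · 211, so s = 6 and d = 211.
x_0 = 12127^211 mod 13505 = 4243.
x_1 = 4243^2 mod 13505 = 884.
x_2 = 884^2 mod 13505 = 11671.
x_3 = 11671^2 mod 13505 = 811.
x_4 = 811^2 mod 13505 = 9481.
x_5 = 9481^2 mod 13505 = 81.

4243, 884, 11671, 811, 9481, 81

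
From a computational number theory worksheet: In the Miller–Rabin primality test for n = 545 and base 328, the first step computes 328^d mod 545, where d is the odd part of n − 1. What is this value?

328

n − 1 = 544 = 2^5 · 17, so s = 5 and d = 17.
328^17 mod 545 = 328.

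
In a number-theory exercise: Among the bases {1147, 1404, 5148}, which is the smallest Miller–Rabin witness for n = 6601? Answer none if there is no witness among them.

n − 1 = 6600 = 2^3 · 825, so s = 3 and d = 825.
Base 1147: x_0 = 1147^825 mod 6601 = 6600. x_0 = 6600 ≡ −1, so 1147 is not a witness.
Base 1404: x_0 = 1404^825 mod 6601 = 1. x_0 = 1, so 1404 is not a witness.
Base 5148: x_0 = 5148^825 mod 6601 = 6600. x_0 = 6600 ≡ −1, so 5148 is not a witness.
No listed base is a witness for 6601.

none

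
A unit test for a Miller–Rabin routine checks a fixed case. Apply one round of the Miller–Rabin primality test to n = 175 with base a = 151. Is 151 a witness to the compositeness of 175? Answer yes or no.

n − 1 = 174 = 2^1 · 87, so s = 1 and d = 87.
x_0 = 151^87 mod 175 = 1.
x_0 = 1, so 151 is not a witness.

no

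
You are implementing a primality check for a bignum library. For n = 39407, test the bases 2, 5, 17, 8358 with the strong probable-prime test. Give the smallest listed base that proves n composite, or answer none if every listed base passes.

n − 1 = 39406 = 2^1 · 19703, so s = 1 and d = 19703.
Base 2: x_0 = 2^19703 mod 39407 = 21092. x_0 ∉ {1, 39406} and s = 1, so 2 is a Miller–Rabin witness and 39407 is composite.
Base 5: x_0 = 5^19703 mod 39407 = 376. x_0 ∉ {1, 39406} and s = 1, so 5 is a Miller–Rabin witness and 39407 is composite.
Base 17: x_0 = 17^19703 mod 39407 = 33293. x_0 ∉ {1, 39406} and s = 1, so 17 is a Miller–Rabin witness and 39407 is composite.
Base 8358: x_0 = 8358^19703 mod 39407 = 37087. x_0 ∉ {1, 39406} and s = 1, so 8358 is a Miller–Rabin witness and 39407 is composite.
The smallest witness among the given bases is 2.

2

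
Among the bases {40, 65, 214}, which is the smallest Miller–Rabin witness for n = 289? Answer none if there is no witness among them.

n − 1 = 288 = 2^5 · 9, so s = 5 and d = 9.
Base 40: x_0 = 40^9 mod 289 = 249. x_0 is neither 1 nor 288, so continue squaring. x_1 = 249^2 mod 289 = 155. x_2 = 155^2 mod 289 = 38. x_3 = 38^2 mod 289 = 288. x_3 ≡ −1, so 40 is not a witness.
Base 65: x_0 = 65^9 mod 289 = 224. x_0 is neither 1 nor 288, so continue squaring. x_1 = 224^2 mod 289 = 179. x_2 = 179^2 mod 289 = 251. x_3 = 251^2 mod 289 = 288. x_3 ≡ −1, so 65 is not a witness.
Base 214: x_0 = 214^9 mod 289 = 75. x_0 is neither 1 nor 288, so continue squaring. x_1 = 75^2 mod 289 = 134. x_2 = 134^2 mod 289 = 38. x_3 = 38^2 mod 289 = 288. x_3 ≡ −1, so 214 is not a witness.
No listed base is a witness for 289.

none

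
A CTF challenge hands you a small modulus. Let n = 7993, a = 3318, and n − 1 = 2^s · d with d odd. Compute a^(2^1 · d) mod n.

n − 1 = 7992 = 2^3 · 999, so s = 3 and d = 999.
x_0 = 3318^999 mod 7993 = 2110.
x_1 = 2110^2 mod 7993 = 7992.

7992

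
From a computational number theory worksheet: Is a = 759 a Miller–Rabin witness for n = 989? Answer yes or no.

yes

n − 1 = 988 = 2^2 · 247, so s = 2 and d = 247.
x_0 = 759^247 mod 989 = 69.
x_0 is neither 1 nor 988, so continue squaring.
x_1 = 69^2 mod 989 = 805.
Reached i = s−1 = 1 without hitting −1: 759 is a Miller–Rabin witness and 989 is composite.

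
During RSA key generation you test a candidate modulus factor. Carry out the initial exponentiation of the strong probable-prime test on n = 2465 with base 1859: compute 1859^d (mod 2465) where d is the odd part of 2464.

2424

n − 1 = 2464 = 2^5 · 77, so s = 5 and d = 77.
1859^77 mod 2465 = 2424.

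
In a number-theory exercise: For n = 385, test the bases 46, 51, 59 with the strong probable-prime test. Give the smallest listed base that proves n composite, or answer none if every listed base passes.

46

n − 1 = 384 = 2^7 · 3, so s = 7 and d = 3.
Base 46: x_0 = 46^3 mod 385 = 316. x_0 is neither 1 nor 384, so continue squaring. x_1 = 316^2 mod 385 = 141. x_2 = 141^2 mod 385 = 246. x_3 = 246^2 mod 385 = 71. x_4 = 71^2 mod 385 = 36. x_5 = 36^2 mod 385 = 141. x_6 = 141^2 mod 385 = 246. Reached i = s−1 = 6 without hitting −1: 46 is a Miller–Rabin witness and 385 is composite.
Base 51: x_0 = 51^3 mod 385 = 211. x_0 is neither 1 nor 384, so continue squaring. x_1 = 211^2 mod 385 = 246. x_2 = 246^2 mod 385 = 71. x_3 = 71^2 mod 385 = 36. x_4 = 36^2 mod 385 = 141. x_5 = 141^2 mod 385 = 246. x_6 = 246^2 mod 385 = 71. Reached i = s−1 = 6 without hitting −1: 51 is a Miller–Rabin witness and 385 is composite.
Base 59: x_0 = 59^3 mod 385 = 174. x_0 is neither 1 nor 384, so continue squaring. x_1 = 174^2 mod 385 = 246. x_2 = 246^2 mod 385 = 71. x_3 = 71^2 mod 385 = 36. x_4 = 36^2 mod 385 = 141. x_5 = 141^2 mod 385 = 246. x_6 = 246^2 mod 385 = 71. Reached i = s−1 = 6 without hitting −1: 59 is a Miller–Rabin witness and 385 is composite.
The smallest witness among the given bases is 46.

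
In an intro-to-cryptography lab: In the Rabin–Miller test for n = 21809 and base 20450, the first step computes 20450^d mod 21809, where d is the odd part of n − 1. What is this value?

n − 1 = 21808 = 2^4 · 1363, so s = 4 and d = 1363.
Repeated squaring mod 21809: 20450^1 ≡ 20450, 20450^2 ≡ 14925, 20450^4 ≡ 20308, 20450^8 ≡ 6674, 20450^16 ≡ 8298, 20450^32 ≡ 5791, 20450^64 ≡ 15248, 20450^128 ≡ 17564, 20450^256 ≡ 5791, 20450^512 ≡ 15248, 20450^1024 ≡ 17564.
1363 = 1024 + 256 + 64 + 16 + 2 + 1, so 20450^1363 ≡ 17564·5791·15248·8298·14925·20450 ≡ 16531 (mod 21809).

16531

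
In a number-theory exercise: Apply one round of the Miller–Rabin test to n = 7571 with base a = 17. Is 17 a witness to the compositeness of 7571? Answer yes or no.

n − 1 = 7570 = 2^1 · 3785, so s = 1 and d = 3785.
x_0 = 17^3785 mod 7571 = 6056.
x_0 ∉ {1, 7570} and s = 1, so 17 is a Miller–Rabin witness and 7571 is composite.

yes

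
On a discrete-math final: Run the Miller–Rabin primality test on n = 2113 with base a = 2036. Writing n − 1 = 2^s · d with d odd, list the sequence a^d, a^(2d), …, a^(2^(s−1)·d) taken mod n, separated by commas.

n − 1 = 2112 = 2^6 · 33, so s = 6 and d = 33.
x_0 = 2036^33 mod 2113 = 1077.
x_1 = 1077^2 mod 2113 = 2005.
x_2 = 2005^2 mod 2113 = 1099.
x_3 = 1099^2 mod 2113 = 1278.
x_4 = 1278^2 mod 2113 = 2048.
x_5 = 2048^2 mod 2113 = 2112.

1077, 2005, 1099, 1278, 2048, 2112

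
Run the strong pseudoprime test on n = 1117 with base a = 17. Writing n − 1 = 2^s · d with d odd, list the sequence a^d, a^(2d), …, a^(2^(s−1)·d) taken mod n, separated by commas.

903, 1116

n − 1 = 1116 = 2^2 · 279, so s = 2 and d = 279.
x_0 = 17^279 mod 1117 = 903.
x_1 = 903^2 mod 1117 = 1116.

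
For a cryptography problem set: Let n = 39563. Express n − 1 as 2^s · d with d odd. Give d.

Halving: 39562 → 19781; 19781 is odd.
So 39562 = 2^1 · 19781.

19781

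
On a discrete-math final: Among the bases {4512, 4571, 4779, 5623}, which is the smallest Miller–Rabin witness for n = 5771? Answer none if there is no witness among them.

4512

n − 1 = 5770 = 2^1 · 2885, so s = 1 and d = 2885.
Base 4512: x_0 = 4512^2885 mod 5771 = 4483. x_0 ∉ {1, 5770} and s = 1, so 4512 is a Miller–Rabin witness and 5771 is composite.
Base 4571: x_0 = 4571^2885 mod 5771 = 3846. x_0 ∉ {1, 5770} and s = 1, so 4571 is a Miller–Rabin witness and 5771 is composite.
Base 4779: x_0 = 4779^2885 mod 5771 = 2981. x_0 ∉ {1, 5770} and s = 1, so 4779 is a Miller–Rabin witness and 5771 is composite.
Base 5623: x_0 = 5623^2885 mod 5771 = 2607. x_0 ∉ {1, 5770} and s = 1, so 5623 is a Miller–Rabin witness and 5771 is composite.
The smallest witness among the given bases is 4512.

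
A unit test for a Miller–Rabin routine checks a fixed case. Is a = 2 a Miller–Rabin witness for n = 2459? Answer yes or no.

n − 1 = 2458 = 2^1 · 1229, so s = 1 and d = 1229.
x_0 = 2^1229 mod 2459 = 2458.
x_0 = 2458 ≡ −1, so 2 is not a witness.

no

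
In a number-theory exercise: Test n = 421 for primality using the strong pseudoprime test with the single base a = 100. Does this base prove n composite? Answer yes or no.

n − 1 = 420 = 2^2 · 105, so s = 2 and d = 105.
x_0 = 100^105 mod 421 = 420.
x_0 = 420 ≡ −1, so 100 is not a witness.

no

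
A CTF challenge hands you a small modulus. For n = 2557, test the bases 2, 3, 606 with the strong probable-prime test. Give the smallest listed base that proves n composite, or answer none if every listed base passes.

n − 1 = 2556 = 2^2 · 639, so s = 2 and d = 639.
Base 2: x_0 = 2^639 mod 2557 = 1946. x_0 is neither 1 nor 2556, so continue squaring. x_1 = 1946^2 mod 2557 = 2556. x_1 ≡ −1, so 2 is not a witness.
Base 3: x_0 = 3^639 mod 2557 = 1. x_0 = 1, so 3 is not a witness.
Base 606: x_0 = 606^639 mod 2557 = 2556. x_0 = 2556 ≡ −1, so 606 is not a witness.
No listed base is a witness for 2557.

none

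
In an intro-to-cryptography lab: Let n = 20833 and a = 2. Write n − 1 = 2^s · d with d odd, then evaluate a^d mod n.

n − 1 = 20832 = 2^5 · 651, so s = 5 and d = 651.
2^651 mod 20833 = 11799.

11799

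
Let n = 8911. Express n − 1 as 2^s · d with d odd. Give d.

Halving: 8910 → 4455; 4455 is odd.
So 8910 = 2^1 · 4455.

4455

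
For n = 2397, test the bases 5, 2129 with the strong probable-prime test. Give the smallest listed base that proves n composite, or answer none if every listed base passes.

n − 1 = 2396 = 2^2 · 599, so s = 2 and d = 599.
Base 5: x_0 = 5^599 mod 2397 = 146. x_0 is neither 1 nor 2396, so continue squaring. x_1 = 146^2 mod 2397 = 2140. Reached i = s−1 = 1 without hitting −1: 5 is a Miller–Rabin witness and 2397 is composite.
Base 2129: x_0 = 2129^599 mod 2397 = 1424. x_0 is neither 1 nor 2396, so continue squaring. x_1 = 1424^2 mod 2397 = 2311. Reached i = s−1 = 1 without hitting −1: 2129 is a Miller–Rabin witness and 2397 is composite.
The smallest witness among the given bases is 5.

5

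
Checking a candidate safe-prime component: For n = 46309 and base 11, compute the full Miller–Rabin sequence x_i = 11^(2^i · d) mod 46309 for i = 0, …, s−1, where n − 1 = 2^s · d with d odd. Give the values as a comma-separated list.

14775, 46308

n − 1 = 46308 = 2^2 · 11577, so s = 2 and d = 11577.
x_0 = 11^11577 mod 46309 = 14775.
x_1 = 14775^2 mod 46309 = 46308.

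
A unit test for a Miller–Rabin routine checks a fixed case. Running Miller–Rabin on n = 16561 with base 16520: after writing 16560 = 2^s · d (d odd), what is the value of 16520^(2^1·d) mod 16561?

1839

n − 1 = 16560 = 2^4 · 1035, so s = 4 and d = 1035.
x_0 = 16520^1035 mod 16561 = 4460.
x_1 = 4460^2 mod 16561 = 1839.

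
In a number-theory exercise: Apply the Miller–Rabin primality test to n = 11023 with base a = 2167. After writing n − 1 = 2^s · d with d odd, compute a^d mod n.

6594

n − 1 = 11022 = 2^1 · 5511, so s = 1 and d = 5511.
2167^5511 mod 11023 = 6594.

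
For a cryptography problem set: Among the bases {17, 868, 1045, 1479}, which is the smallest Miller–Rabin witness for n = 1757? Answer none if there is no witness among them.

17

n − 1 = 1756 = 2^2 · 439, so s = 2 and d = 439.
Base 17: x_0 = 17^439 mod 1757 = 514. x_0 is neither 1 nor 1756, so continue squaring. x_1 = 514^2 mod 1757 = 646. Reached i = s−1 = 1 without hitting −1: 17 is a Miller–Rabin witness and 1757 is composite.
Base 868: x_0 = 868^439 mod 1757 = 1659. x_0 is neither 1 nor 1756, so continue squaring. x_1 = 1659^2 mod 1757 = 819. Reached i = s−1 = 1 without hitting −1: 868 is a Miller–Rabin witness and 1757 is composite.
Base 1045: x_0 = 1045^439 mod 1757 = 723. x_0 is neither 1 nor 1756, so continue squaring. x_1 = 723^2 mod 1757 = 900. Reached i = s−1 = 1 without hitting −1: 1045 is a Miller–Rabin witness and 1757 is composite.
Base 1479: x_0 = 1479^439 mod 1757 = 1136. x_0 is neither 1 nor 1756, so continue squaring. x_1 = 1136^2 mod 1757 = 858. Reached i = s−1 = 1 without hitting −1: 1479 is a Miller–Rabin witness and 1757 is composite.
The smallest witness among the given bases is 17.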